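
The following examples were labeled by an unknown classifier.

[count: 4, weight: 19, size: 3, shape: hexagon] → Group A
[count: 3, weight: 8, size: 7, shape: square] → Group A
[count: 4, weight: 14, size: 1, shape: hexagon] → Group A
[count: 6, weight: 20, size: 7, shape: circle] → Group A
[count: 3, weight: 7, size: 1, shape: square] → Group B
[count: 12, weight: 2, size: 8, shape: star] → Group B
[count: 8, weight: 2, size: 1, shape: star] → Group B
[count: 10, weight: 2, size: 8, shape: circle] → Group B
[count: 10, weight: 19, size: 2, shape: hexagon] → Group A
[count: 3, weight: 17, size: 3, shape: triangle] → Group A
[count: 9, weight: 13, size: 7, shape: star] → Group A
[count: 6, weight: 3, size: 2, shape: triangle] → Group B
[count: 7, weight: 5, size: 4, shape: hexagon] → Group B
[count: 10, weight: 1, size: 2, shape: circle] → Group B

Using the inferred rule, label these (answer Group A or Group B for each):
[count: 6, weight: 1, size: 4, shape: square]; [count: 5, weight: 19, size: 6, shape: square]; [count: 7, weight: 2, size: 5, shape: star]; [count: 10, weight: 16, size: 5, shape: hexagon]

Group B, Group A, Group B, Group A

The distinguishing property — weight ≥ 8 — holds for all the 'Group A' cases and none of the 'Group B' cases.
[count: 6, weight: 1, size: 4, shape: square] → weight = 1 → Group B. [count: 5, weight: 19, size: 6, shape: square] → weight = 19 → Group A. [count: 7, weight: 2, size: 5, shape: star] → weight = 2 → Group B. [count: 10, weight: 16, size: 5, shape: hexagon] → weight = 16 → Group A.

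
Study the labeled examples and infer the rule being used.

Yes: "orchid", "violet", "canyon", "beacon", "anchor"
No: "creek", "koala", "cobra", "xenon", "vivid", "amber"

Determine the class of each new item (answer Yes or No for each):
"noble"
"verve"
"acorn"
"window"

No, No, No, Yes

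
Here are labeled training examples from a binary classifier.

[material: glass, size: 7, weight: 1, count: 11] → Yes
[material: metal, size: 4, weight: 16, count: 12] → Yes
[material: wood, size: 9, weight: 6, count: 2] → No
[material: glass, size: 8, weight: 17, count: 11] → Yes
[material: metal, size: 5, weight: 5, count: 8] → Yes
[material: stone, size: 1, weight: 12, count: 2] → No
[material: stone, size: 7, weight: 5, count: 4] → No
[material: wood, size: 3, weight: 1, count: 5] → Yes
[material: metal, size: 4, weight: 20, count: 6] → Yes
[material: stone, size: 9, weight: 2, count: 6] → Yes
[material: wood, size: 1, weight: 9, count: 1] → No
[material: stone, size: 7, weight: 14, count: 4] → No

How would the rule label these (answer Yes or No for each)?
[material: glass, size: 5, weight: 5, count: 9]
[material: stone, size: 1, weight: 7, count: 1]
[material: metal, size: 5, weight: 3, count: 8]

Yes, No, Yes

One predicate separates the groups cleanly: count ≥ 5.
Yes: [material: glass, size: 5, weight: 5, count: 9], since count = 9.
No: [material: stone, size: 1, weight: 7, count: 1], since count = 1.
Yes: [material: metal, size: 5, weight: 3, count: 8], since count = 8.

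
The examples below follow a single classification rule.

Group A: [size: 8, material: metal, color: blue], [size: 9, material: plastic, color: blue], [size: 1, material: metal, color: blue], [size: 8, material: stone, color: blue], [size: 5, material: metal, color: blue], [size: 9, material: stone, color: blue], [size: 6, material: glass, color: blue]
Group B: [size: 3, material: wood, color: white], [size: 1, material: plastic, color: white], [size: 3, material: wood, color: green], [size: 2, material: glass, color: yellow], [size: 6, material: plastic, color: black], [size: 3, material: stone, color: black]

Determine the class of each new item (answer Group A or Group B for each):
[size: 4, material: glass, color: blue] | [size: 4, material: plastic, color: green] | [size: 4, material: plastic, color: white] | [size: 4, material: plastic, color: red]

Group A, Group B, Group B, Group B

'Group A' ⟺ color is blue.
[size: 4, material: glass, color: blue]: Group A (color is blue). [size: 4, material: plastic, color: green]: Group B (color is green). [size: 4, material: plastic, color: white]: Group B (color is white). [size: 4, material: plastic, color: red]: Group B (color is red).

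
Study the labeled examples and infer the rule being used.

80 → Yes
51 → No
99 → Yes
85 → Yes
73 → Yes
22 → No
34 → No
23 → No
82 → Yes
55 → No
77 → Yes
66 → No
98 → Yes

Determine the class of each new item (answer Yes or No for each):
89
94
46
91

Yes, Yes, No, Yes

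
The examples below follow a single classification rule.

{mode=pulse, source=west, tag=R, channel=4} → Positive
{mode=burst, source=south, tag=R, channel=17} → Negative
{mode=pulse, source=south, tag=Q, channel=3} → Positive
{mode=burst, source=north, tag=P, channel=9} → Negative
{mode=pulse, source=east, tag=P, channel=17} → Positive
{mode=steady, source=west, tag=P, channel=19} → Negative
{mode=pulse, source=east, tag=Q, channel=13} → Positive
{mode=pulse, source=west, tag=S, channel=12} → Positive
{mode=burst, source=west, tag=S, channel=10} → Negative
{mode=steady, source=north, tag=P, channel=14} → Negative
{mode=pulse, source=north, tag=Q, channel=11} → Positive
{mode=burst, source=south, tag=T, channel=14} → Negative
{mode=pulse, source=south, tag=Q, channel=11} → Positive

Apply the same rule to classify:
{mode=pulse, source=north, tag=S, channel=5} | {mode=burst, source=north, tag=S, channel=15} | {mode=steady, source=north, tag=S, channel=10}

Positive, Negative, Negative

The rule appears to be: mode is pulse.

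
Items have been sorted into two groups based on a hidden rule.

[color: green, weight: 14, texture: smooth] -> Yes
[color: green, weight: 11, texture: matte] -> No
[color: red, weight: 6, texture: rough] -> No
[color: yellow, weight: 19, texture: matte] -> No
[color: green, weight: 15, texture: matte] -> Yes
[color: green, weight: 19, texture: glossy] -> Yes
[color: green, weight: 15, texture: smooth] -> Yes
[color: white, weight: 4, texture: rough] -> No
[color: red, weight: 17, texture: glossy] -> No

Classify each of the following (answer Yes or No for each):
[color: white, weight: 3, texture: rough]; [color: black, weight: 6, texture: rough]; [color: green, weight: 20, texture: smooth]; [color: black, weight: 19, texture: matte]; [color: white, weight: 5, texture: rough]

No, No, Yes, No, No

The classifier is using: color is green AND weight ≥ 14.
[color: white, weight: 3, texture: rough] — color is white, weight = 3, hence No. [color: black, weight: 6, texture: rough] — color is black, weight = 6, hence No. [color: green, weight: 20, texture: smooth] — color is green, weight = 20, hence Yes. [color: black, weight: 19, texture: matte] — color is black, weight = 19, hence No. [color: white, weight: 5, texture: rough] — color is white, weight = 5, hence No.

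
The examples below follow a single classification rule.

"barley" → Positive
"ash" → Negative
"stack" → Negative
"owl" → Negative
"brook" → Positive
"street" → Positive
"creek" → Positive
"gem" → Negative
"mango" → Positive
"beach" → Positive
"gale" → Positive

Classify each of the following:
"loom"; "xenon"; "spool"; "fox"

Positive, Positive, Positive, Negative

The pattern is that an item is 'Positive' exactly when: has ≥ 2 vowels.
"loom": Positive (2 vowels).
"xenon": Positive (2 vowels).
"spool": Positive (2 vowels).
"fox": Negative (1 vowel).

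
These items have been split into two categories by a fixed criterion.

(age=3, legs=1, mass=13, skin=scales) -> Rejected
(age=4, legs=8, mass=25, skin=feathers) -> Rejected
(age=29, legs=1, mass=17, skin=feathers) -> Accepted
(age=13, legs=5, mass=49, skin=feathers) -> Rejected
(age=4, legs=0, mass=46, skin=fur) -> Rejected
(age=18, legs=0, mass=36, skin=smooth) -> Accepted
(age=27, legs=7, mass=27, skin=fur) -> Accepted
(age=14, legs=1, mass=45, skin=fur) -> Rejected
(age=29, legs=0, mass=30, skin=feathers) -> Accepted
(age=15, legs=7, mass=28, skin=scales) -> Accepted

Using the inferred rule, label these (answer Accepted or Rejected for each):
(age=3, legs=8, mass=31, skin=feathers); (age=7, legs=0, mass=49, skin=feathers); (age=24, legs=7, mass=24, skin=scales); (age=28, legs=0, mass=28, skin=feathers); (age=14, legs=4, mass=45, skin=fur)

Rejected, Rejected, Accepted, Accepted, Rejected

Every 'Accepted' example satisfies: age ≥ 15. None of the 'Rejected' examples do.
(age=3, legs=8, mass=31, skin=feathers): age = 3 — fails this test, so Rejected.
(age=7, legs=0, mass=49, skin=feathers): age = 7 — fails this test, so Rejected.
(age=24, legs=7, mass=24, skin=scales): age = 24 — passes, so Accepted.
(age=28, legs=0, mass=28, skin=feathers): age = 28 — passes, so Accepted.
(age=14, legs=4, mass=45, skin=fur): age = 14 — fails this test, so Rejected.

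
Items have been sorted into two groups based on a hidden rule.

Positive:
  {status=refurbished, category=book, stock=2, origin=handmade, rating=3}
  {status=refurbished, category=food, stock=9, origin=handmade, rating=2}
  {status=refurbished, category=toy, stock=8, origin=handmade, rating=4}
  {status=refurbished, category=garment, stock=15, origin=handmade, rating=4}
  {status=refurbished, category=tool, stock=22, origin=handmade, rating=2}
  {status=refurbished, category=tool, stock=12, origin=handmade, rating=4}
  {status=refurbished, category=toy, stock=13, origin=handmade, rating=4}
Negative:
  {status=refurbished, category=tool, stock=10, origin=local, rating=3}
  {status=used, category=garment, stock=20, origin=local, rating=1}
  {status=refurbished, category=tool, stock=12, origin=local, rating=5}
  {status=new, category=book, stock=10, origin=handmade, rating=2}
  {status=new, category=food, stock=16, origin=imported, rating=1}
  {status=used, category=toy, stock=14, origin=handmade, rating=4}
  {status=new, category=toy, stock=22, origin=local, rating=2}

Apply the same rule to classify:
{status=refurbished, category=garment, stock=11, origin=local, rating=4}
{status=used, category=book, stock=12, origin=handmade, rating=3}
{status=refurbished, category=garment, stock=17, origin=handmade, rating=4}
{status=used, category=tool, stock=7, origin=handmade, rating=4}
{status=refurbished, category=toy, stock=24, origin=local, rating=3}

A rule that fits every label: status is refurbished AND origin is handmade — true of each 'Positive' example, false of each 'Negative' one.

Negative, Negative, Positive, Negative, Negative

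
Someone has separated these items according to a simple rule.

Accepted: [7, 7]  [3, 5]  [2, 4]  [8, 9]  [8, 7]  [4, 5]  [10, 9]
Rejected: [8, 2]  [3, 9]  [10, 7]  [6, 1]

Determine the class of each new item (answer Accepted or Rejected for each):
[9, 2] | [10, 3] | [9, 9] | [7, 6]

Rejected, Rejected, Accepted, Accepted

One predicate separates the groups cleanly: |first − second| ≤ 2.
[9, 2]: Rejected (|9−2| = 7).
[10, 3]: Rejected (|10−3| = 7).
[9, 9]: Accepted (|9−9| = 0).
[7, 6]: Accepted (|7−6| = 1).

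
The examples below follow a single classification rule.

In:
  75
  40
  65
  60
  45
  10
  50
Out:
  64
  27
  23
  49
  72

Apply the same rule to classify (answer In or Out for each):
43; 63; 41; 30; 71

Out, Out, Out, In, Out

The distinguishing property — multiple of 5 — holds for all the 'In' cases and none of the 'Out' cases.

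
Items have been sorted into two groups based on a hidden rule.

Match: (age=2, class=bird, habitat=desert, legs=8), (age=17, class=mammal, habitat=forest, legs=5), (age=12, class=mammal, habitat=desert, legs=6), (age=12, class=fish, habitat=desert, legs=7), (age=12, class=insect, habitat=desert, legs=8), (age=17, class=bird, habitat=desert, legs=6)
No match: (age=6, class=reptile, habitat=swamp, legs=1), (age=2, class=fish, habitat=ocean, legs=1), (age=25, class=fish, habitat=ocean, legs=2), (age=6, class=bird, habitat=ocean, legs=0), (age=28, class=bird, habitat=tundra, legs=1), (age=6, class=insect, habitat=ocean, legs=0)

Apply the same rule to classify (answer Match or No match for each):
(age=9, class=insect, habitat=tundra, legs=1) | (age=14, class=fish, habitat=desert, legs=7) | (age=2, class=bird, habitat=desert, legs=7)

No match, Match, Match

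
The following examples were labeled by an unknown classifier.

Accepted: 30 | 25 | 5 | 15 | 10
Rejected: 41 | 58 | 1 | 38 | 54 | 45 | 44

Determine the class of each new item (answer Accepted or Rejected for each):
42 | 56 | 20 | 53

Rejected, Rejected, Accepted, Rejected

The distinguishing property — multiple of 5 AND at most 30 — holds for all the 'Accepted' cases and none of the 'Rejected' cases.
42: Rejected (42 = 5·8 + 2, 42 > 30). 56: Rejected (56 = 5·11 + 1, 56 > 30). 20: Accepted (20 = 5·4, 20 ≤ 30). 53: Rejected (53 = 5·10 + 3, 53 > 30).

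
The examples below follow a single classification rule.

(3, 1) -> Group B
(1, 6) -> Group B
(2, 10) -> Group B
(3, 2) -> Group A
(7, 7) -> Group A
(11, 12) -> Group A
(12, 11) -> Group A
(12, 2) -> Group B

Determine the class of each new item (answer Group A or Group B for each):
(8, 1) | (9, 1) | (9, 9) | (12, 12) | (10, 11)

Group B, Group B, Group A, Group A, Group A

Every 'Group A' example satisfies: |first − second| ≤ 1. None of the 'Group B' examples do.
(8, 1): |8−1| = 7 — does not satisfy this, so Group B.
(9, 1): |9−1| = 8 — does not satisfy this, so Group B.
(9, 9): |9−9| = 0 — fits, so Group A.
(12, 12): |12−12| = 0 — fits, so Group A.
(10, 11): |10−11| = 1 — fits, so Group A.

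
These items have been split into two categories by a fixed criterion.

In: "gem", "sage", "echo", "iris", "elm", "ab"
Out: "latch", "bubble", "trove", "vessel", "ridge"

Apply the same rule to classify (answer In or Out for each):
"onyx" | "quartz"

One predicate separates the groups cleanly: length ≤ 4.
"onyx" → length 4 → In.
"quartz" → length 6 → Out.

In, Out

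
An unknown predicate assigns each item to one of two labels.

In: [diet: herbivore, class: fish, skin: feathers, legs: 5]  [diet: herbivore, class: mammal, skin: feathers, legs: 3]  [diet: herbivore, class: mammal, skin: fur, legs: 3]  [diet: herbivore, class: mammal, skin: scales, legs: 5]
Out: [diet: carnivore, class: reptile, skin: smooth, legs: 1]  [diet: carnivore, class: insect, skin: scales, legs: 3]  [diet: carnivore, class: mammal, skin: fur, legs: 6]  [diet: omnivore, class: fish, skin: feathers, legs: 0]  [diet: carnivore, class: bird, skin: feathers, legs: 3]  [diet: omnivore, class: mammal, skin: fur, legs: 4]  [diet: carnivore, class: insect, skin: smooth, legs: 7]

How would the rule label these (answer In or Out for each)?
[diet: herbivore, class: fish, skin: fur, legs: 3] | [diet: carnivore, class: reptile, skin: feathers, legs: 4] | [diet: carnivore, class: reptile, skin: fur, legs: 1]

In, Out, Out

One predicate separates the groups cleanly: diet is herbivore.
In: [diet: herbivore, class: fish, skin: fur, legs: 3], since diet is herbivore.
Out: [diet: carnivore, class: reptile, skin: feathers, legs: 4], since diet is carnivore.
Out: [diet: carnivore, class: reptile, skin: fur, legs: 1], since diet is carnivore.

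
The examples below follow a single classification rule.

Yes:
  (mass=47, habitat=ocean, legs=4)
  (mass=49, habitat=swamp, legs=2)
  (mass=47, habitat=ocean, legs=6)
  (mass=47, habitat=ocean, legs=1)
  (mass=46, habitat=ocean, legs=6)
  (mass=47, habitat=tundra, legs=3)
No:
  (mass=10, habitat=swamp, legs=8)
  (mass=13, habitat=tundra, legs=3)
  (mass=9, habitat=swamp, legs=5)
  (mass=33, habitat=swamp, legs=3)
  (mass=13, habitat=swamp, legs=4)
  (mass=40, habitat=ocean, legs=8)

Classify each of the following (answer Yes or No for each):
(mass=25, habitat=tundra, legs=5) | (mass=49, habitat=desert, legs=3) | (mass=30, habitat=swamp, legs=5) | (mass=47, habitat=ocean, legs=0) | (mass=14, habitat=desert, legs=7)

No, Yes, No, Yes, No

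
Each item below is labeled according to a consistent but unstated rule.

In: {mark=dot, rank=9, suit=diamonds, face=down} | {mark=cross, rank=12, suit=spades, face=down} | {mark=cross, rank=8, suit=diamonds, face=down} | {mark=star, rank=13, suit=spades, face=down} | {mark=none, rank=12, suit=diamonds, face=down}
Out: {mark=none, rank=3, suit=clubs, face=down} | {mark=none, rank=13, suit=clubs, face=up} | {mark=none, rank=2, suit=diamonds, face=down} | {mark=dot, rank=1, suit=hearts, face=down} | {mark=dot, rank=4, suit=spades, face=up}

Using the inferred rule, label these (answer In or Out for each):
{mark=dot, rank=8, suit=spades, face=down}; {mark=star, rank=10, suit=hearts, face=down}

The common property of the 'In' items is: face is down AND rank ≥ 4. No 'Out' item has it.

In, In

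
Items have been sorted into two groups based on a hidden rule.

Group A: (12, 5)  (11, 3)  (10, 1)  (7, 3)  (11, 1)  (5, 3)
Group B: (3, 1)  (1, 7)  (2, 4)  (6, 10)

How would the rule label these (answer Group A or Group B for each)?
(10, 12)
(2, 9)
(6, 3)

Group B, Group B, Group A

A rule that fits every label: first > second AND sum ≥ 6 — true of each 'Group A' example, false of each 'Group B' one.
(10, 12) → 10 < 12, 10+12 = 22 → Group B. (2, 9) → 2 < 9, 2+9 = 11 → Group B. (6, 3) → 6 > 3, 6+3 = 9 → Group A.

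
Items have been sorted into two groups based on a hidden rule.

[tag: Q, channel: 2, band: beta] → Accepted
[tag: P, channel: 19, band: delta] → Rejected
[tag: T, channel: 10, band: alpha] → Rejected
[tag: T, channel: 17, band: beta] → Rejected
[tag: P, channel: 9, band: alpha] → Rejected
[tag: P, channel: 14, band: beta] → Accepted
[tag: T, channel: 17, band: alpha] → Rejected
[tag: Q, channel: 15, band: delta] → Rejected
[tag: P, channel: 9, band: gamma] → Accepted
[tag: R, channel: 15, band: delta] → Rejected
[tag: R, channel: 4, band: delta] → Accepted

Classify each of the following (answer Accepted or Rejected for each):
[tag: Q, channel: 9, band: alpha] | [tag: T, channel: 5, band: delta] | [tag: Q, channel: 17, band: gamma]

The pattern is that an item is 'Accepted' exactly when: band is not alpha AND channel ≤ 14.
Rejected: [tag: Q, channel: 9, band: alpha], since band is alpha, channel = 9.
Accepted: [tag: T, channel: 5, band: delta], since band is delta, channel = 5.
Rejected: [tag: Q, channel: 17, band: gamma], since band is gamma, channel = 17.

Rejected, Accepted, Rejected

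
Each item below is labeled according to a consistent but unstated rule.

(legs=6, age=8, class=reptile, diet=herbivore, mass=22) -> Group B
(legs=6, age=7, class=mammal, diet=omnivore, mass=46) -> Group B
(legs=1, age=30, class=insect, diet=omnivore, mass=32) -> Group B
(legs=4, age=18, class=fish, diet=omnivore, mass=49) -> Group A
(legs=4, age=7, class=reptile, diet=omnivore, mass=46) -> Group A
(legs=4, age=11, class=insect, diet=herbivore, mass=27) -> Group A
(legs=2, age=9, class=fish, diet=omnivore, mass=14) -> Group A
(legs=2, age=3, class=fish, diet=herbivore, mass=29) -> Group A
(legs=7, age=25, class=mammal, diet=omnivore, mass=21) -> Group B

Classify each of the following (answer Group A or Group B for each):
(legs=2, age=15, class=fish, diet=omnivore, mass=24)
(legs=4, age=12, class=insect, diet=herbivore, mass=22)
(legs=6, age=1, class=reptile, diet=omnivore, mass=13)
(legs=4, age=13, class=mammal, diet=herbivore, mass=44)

Group A, Group A, Group B, Group A

'Group A' ⟺ age ≤ 18 AND legs ≤ 4.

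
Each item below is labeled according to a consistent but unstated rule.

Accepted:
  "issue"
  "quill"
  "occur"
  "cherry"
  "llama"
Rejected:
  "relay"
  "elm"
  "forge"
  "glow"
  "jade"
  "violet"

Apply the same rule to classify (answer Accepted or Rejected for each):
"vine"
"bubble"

The simplest hypothesis consistent with all the labels is: has a double letter.

Rejected, Accepted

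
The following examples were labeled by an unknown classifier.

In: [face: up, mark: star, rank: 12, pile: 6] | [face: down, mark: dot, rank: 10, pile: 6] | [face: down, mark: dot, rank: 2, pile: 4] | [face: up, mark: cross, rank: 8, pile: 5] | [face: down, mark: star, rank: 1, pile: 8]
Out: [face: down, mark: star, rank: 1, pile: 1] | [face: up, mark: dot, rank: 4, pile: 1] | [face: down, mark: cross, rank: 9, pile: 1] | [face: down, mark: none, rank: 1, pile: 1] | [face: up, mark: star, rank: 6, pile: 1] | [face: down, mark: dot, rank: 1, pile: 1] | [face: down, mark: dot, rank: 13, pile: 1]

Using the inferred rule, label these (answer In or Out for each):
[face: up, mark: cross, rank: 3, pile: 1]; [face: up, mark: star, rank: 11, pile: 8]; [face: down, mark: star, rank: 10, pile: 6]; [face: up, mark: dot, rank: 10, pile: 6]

Out, In, In, In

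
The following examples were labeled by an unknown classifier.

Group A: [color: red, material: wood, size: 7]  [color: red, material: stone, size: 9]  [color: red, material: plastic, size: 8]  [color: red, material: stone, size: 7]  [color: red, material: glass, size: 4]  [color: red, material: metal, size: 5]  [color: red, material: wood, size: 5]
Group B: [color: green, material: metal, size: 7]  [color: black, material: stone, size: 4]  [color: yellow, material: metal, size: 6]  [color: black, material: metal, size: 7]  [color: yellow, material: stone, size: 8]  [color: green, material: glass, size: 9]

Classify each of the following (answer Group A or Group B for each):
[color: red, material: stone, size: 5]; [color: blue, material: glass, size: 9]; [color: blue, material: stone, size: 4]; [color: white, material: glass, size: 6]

'Group A' ⟺ color is red.
[color: red, material: stone, size: 5]: color is red — satisfies this, so Group A.
[color: blue, material: glass, size: 9]: color is blue — does not satisfy this, so Group B.
[color: blue, material: stone, size: 4]: color is blue — does not satisfy this, so Group B.
[color: white, material: glass, size: 6]: color is white — does not satisfy this, so Group B.

Group A, Group B, Group B, Group B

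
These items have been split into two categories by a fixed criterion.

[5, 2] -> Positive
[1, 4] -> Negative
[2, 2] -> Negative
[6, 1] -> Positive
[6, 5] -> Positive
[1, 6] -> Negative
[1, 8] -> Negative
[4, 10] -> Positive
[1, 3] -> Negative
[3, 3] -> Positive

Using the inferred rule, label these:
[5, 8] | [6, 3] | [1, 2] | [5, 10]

A rule that fits every label: first ≥ 3 — true of each 'Positive' example, false of each 'Negative' one.
Positive: [5, 8], since first 5. Positive: [6, 3], since first 6. Negative: [1, 2], since first 1. Positive: [5, 10], since first 5.

Positive, Positive, Negative, Positive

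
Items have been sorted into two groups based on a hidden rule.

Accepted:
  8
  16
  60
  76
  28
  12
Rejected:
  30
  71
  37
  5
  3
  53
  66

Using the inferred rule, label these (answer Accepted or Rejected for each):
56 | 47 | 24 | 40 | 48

Accepted, Rejected, Accepted, Accepted, Accepted

The classifier is using: multiple of 4.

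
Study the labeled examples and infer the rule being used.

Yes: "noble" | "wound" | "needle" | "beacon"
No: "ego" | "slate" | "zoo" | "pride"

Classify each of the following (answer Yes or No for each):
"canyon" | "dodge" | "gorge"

Yes, No, No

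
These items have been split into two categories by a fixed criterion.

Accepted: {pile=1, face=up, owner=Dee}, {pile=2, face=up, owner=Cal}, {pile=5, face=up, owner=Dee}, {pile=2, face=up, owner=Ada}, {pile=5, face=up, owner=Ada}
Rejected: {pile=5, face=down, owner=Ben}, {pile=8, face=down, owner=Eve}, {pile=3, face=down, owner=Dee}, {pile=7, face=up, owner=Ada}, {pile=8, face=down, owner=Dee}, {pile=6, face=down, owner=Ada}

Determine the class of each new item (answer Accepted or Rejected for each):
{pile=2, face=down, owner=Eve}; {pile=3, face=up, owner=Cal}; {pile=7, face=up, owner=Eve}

One predicate separates the groups cleanly: face is up AND pile ≤ 5.

Rejected, Accepted, Rejected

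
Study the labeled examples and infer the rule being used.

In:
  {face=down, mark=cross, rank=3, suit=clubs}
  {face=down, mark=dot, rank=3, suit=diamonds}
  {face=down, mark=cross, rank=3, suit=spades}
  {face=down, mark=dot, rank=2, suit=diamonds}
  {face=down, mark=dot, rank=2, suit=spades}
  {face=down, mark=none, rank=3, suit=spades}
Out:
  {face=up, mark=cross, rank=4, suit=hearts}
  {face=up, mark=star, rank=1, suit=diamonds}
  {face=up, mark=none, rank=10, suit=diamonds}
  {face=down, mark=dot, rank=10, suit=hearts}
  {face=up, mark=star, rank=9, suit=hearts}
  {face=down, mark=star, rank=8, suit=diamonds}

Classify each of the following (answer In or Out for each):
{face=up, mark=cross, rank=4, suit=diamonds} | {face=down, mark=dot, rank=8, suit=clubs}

The classifier is using: face is down AND rank ≤ 3.
{face=up, mark=cross, rank=4, suit=diamonds}: face is up, rank = 4, fails this test → Out.
{face=down, mark=dot, rank=8, suit=clubs}: face is down, rank = 8, fails this test → Out.

Out, Out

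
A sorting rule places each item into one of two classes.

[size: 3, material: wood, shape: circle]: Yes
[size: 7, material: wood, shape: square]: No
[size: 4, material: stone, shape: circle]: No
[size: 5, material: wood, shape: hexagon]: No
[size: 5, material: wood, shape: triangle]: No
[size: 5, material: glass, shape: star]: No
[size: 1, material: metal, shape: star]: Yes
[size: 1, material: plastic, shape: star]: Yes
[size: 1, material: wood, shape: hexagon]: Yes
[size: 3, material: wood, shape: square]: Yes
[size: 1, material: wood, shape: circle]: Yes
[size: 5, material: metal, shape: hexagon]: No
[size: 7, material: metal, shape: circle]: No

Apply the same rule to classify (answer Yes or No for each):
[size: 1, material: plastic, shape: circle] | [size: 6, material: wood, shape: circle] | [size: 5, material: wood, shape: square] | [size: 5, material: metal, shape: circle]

Yes, No, No, No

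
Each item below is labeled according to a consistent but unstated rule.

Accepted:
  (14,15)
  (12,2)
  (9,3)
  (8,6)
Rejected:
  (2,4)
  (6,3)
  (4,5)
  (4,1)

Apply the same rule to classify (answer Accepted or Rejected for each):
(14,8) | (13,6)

Every 'Accepted' example satisfies: sum ≥ 12. None of the 'Rejected' examples do.
(14,8): Accepted (14+8 = 22). (13,6): Accepted (13+6 = 19).

Accepted, Accepted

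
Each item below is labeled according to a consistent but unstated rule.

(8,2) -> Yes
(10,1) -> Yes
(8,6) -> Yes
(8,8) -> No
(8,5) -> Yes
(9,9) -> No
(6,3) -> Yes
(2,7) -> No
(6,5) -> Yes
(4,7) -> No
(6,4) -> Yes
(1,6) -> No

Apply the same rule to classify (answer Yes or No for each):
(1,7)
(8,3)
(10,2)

No, Yes, Yes

The pattern is that an item is 'Yes' exactly when: first > second.
(1,7): 1 < 7 — doesn't match, so No. (8,3): 8 > 3 — qualifies, so Yes. (10,2): 10 > 2 — qualifies, so Yes.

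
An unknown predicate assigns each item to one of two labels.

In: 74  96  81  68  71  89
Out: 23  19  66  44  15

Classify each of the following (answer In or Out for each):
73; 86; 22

The classifier is using: at least 68.
73: 73 ≥ 68 — has this property, so In.
86: 86 ≥ 68 — has this property, so In.
22: 22 < 68 — lacks this property, so Out.

In, In, Out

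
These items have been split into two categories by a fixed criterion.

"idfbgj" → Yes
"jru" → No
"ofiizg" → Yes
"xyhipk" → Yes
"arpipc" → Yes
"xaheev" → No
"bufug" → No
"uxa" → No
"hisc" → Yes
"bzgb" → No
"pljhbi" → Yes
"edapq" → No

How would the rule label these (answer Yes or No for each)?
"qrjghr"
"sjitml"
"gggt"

No, Yes, No

'Yes' ⟺ contains 'i'.
"qrjghr" → no 'i' → No.
"sjitml" → has 'i' → Yes.
"gggt" → no 'i' → No.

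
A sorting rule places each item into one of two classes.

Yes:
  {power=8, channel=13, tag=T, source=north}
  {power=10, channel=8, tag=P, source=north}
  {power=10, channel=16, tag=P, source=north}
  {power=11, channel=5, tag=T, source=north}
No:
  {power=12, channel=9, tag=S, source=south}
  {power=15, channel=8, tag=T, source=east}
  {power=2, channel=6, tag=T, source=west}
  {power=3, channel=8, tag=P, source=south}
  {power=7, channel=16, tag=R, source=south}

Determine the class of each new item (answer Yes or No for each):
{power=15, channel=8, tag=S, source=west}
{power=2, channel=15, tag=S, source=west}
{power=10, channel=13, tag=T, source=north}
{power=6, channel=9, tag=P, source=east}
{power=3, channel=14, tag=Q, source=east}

Rule: source is north. This holds for each 'Yes' example and fails for each 'No' one.

No, No, Yes, No, No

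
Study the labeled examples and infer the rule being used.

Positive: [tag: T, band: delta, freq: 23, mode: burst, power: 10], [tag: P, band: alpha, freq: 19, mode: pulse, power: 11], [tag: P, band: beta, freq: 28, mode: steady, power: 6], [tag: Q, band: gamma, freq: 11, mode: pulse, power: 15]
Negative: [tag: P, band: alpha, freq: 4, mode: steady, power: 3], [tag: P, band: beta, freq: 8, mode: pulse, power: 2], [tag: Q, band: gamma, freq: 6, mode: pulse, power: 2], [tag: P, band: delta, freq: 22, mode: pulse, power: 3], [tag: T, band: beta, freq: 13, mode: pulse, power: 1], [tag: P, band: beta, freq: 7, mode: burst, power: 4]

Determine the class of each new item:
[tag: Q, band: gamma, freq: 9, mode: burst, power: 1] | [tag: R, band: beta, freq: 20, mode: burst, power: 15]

Negative, Positive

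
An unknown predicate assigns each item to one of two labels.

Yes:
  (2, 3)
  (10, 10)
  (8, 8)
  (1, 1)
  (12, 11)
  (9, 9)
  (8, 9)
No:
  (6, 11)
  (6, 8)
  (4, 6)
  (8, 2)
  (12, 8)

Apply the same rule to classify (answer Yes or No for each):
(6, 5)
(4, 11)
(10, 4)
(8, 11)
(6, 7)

The simplest hypothesis consistent with all the labels is: |first − second| ≤ 1.
(6, 5): |6−5| = 1, meets the rule → Yes.
(4, 11): |4−11| = 7, fails the rule → No.
(10, 4): |10−4| = 6, fails the rule → No.
(8, 11): |8−11| = 3, fails the rule → No.
(6, 7): |6−7| = 1, meets the rule → Yes.

Yes, No, No, No, Yes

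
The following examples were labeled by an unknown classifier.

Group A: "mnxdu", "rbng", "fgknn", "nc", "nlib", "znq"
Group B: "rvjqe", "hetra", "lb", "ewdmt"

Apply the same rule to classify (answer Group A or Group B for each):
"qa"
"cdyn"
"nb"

Group B, Group A, Group A

Every 'Group A' example satisfies: contains 'n'. None of the 'Group B' examples do.
"qa" → no 'n' → Group B.
"cdyn" → has 'n' → Group A.
"nb" → has 'n' → Group A.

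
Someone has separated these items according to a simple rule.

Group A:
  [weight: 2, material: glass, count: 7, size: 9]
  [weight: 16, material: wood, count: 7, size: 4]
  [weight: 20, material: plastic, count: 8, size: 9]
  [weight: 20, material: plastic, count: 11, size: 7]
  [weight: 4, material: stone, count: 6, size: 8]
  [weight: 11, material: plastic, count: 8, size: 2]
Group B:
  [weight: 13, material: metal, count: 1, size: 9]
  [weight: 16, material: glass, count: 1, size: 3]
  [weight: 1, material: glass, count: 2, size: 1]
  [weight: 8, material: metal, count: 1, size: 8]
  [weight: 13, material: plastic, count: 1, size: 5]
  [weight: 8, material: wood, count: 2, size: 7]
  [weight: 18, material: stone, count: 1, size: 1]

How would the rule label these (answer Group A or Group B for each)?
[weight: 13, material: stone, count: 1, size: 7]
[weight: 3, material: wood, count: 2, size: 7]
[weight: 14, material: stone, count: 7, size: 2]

The distinguishing property — count ≥ 6 — holds for all the 'Group A' cases and none of the 'Group B' cases.
[weight: 13, material: stone, count: 1, size: 7]: Group B (count = 1).
[weight: 3, material: wood, count: 2, size: 7]: Group B (count = 2).
[weight: 14, material: stone, count: 7, size: 2]: Group A (count = 7).

Group B, Group B, Group A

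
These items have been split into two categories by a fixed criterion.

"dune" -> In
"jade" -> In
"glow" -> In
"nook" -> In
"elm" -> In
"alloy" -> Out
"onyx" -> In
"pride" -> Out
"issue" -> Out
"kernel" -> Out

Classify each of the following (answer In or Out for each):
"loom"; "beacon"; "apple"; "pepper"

In, Out, Out, Out

The simplest hypothesis consistent with all the labels is: length ≤ 4.
"loom" — length 4, hence In. "beacon" — length 6, hence Out. "apple" — length 5, hence Out. "pepper" — length 6, hence Out.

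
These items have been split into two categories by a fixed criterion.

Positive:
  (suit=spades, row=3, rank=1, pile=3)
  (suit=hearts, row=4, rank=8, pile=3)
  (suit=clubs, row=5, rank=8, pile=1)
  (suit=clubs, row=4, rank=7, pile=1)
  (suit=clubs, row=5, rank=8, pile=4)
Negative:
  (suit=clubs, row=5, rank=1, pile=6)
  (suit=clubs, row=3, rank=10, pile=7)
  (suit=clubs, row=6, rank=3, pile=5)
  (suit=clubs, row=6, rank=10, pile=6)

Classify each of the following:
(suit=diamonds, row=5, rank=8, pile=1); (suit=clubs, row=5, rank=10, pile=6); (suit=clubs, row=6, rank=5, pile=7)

The rule appears to be: pile ≤ 4.

Positive, Negative, Negative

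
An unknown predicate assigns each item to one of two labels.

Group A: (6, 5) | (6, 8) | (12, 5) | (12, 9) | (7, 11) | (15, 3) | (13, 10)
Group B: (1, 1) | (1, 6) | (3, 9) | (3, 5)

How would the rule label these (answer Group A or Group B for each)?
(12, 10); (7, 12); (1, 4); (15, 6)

Group A, Group A, Group B, Group A

All 'Group A' examples share one property — first ≥ 5 — and every 'Group B' example lacks it.
(12, 10): first 12 — meets the rule, so Group A.
(7, 12): first 7 — meets the rule, so Group A.
(1, 4): first 1 — fails the rule, so Group B.
(15, 6): first 15 — meets the rule, so Group A.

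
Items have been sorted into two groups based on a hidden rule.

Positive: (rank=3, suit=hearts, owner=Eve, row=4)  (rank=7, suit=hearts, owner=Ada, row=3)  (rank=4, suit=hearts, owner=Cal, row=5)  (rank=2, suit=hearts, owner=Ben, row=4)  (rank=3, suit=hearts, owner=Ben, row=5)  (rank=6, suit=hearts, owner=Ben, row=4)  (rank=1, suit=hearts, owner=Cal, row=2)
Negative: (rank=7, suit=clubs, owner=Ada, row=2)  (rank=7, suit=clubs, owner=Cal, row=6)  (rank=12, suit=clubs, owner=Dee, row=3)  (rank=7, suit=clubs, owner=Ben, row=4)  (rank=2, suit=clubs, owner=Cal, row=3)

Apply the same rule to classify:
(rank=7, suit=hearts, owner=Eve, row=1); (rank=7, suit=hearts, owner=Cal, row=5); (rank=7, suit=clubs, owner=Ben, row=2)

Positive, Positive, Negative

The common property of the 'Positive' items is: suit is hearts. No 'Negative' item has it.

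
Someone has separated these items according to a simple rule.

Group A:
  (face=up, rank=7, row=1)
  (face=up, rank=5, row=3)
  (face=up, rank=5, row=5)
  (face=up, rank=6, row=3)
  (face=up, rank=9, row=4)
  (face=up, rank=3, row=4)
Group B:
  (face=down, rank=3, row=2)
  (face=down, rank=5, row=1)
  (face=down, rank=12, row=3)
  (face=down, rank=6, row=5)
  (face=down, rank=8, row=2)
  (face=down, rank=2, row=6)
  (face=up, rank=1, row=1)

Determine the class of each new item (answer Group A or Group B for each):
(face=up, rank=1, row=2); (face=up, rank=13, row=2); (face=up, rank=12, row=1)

Group B, Group A, Group A

A rule that fits every label: face is up AND rank ≥ 2 — true of each 'Group A' example, false of each 'Group B' one.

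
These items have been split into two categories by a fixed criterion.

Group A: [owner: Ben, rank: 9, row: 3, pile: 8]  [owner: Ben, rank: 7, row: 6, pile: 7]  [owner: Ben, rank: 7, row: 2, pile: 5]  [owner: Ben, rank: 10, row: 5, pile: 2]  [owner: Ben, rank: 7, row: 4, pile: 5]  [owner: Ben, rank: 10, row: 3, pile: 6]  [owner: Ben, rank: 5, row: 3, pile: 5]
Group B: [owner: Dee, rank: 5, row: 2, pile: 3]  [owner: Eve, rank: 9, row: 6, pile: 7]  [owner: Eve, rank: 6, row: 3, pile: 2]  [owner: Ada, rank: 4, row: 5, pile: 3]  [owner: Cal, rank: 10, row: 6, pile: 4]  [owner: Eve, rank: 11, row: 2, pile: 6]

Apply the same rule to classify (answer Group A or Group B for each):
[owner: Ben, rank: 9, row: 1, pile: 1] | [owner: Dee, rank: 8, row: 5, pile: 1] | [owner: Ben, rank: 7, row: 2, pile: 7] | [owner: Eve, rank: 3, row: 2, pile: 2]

A rule that fits every label: owner is Ben — true of each 'Group A' example, false of each 'Group B' one.
[owner: Ben, rank: 9, row: 1, pile: 1]: owner is Ben, checks out → Group A.
[owner: Dee, rank: 8, row: 5, pile: 1]: owner is Dee, does not satisfy this → Group B.
[owner: Ben, rank: 7, row: 2, pile: 7]: owner is Ben, checks out → Group A.
[owner: Eve, rank: 3, row: 2, pile: 2]: owner is Eve, does not satisfy this → Group B.

Group A, Group B, Group A, Group B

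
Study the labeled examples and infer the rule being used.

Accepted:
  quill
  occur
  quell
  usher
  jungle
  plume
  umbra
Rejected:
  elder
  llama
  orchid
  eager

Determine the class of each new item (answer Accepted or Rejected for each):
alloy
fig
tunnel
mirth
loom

A rule that fits every label: contains 'u' — true of each 'Accepted' example, false of each 'Rejected' one.
alloy → no 'u' → Rejected.
fig → no 'u' → Rejected.
tunnel → has 'u' → Accepted.
mirth → no 'u' → Rejected.
loom → no 'u' → Rejected.

Rejected, Rejected, Accepted, Rejected, Rejected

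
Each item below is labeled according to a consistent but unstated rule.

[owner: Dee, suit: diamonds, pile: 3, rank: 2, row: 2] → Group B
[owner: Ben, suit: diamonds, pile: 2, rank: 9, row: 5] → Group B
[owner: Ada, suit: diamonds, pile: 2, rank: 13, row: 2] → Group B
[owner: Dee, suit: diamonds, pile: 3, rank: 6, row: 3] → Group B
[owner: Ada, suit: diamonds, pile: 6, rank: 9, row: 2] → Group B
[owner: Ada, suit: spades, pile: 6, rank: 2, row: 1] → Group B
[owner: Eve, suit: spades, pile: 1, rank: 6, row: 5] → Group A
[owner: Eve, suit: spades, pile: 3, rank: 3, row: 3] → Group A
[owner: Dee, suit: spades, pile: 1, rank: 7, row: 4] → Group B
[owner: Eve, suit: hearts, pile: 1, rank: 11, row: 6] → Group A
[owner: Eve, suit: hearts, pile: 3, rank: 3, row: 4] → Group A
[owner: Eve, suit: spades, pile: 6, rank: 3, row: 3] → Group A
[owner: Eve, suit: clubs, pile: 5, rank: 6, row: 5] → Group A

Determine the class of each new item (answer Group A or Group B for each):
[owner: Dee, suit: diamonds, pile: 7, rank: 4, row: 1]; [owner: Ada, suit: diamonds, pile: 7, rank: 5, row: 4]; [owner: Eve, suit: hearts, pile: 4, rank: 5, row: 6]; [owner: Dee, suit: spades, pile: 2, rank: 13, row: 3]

Group B, Group B, Group A, Group B

Every 'Group A' example satisfies: owner is Eve. None of the 'Group B' examples do.
Group B: [owner: Dee, suit: diamonds, pile: 7, rank: 4, row: 1], since owner is Dee.
Group B: [owner: Ada, suit: diamonds, pile: 7, rank: 5, row: 4], since owner is Ada.
Group A: [owner: Eve, suit: hearts, pile: 4, rank: 5, row: 6], since owner is Eve.
Group B: [owner: Dee, suit: spades, pile: 2, rank: 13, row: 3], since owner is Dee.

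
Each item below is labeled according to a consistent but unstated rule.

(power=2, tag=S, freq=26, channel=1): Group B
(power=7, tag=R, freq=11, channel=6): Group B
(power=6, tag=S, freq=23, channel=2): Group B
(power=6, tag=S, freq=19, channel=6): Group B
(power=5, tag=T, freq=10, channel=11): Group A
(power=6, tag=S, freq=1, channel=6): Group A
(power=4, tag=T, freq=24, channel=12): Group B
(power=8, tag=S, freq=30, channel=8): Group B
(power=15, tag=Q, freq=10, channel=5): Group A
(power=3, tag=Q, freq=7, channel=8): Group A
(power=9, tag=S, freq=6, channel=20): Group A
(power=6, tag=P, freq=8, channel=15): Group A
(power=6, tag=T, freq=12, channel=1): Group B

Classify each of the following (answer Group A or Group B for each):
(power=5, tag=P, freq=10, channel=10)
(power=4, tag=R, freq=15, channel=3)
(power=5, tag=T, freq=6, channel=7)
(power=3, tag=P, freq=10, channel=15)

Group A, Group B, Group A, Group A

One predicate separates the groups cleanly: freq ≤ 10.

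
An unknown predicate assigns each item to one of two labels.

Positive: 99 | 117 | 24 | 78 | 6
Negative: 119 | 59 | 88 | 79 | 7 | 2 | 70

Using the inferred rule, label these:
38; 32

Negative, Negative

Looking at the examples, the only property every 'Positive' case has and every 'Negative' case lacks is: multiple of 3.
38: Negative (38 = 3·12 + 2). 32: Negative (32 = 3·10 + 2).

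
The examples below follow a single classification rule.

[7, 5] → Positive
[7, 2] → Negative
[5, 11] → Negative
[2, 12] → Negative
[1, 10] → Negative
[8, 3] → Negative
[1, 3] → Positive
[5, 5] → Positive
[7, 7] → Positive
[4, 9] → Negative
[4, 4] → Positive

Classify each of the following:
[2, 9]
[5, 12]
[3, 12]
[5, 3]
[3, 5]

The rule appears to be: |first − second| ≤ 2.

Negative, Negative, Negative, Positive, Positive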